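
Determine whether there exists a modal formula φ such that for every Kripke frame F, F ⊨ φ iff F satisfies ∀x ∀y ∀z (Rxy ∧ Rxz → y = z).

Yes — defined by ◇r → □r

This is a Sahlqvist condition; the CD axiom ◇r → □r defines it.
Suppose ◇r→□r is valid. Take Rxy, Rxz and set V(r)={y}. Then ◇r at x, so □r at x, so r at z, i.e. z=y.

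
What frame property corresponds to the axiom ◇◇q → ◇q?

Replacing q by ¬q and contraposing gives the equivalent schema □q → □□q.
Suppose □q→□□q is valid. Take Rxy, Ryz and set V(q)={w : Rxw}. Then □q at x, so □□q at x, so □q at y, so q at z, i.e. Rxz.
The converse is a direct semantic check.
So the correspondent is transitivity.

transitivity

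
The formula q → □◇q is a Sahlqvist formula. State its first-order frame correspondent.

symmetry

This schema is the B axiom.
It corresponds to symmetry: ∀x ∀y (Rxy → Ryx).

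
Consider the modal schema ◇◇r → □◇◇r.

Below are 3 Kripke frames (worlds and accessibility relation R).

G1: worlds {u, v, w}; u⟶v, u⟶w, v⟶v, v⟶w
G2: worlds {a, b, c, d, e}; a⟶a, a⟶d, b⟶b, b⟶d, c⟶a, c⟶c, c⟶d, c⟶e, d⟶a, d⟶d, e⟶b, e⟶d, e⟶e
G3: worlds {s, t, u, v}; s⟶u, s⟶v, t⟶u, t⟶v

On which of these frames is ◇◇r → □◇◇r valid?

G3

This is the axiom for a generalized confluence (Geach) condition; its first-order frame correspondent is ∀x ∀y ∀z ((xR²y ∧ xRz) → ∃w (y = w ∧ zR²w)).
G1: fails — uR²v, uRw but no t with v=t and wR²t.
G2: fails — bR²b, bRd but no w with b=w and dR²w.
G3: condition met.
Valid on: G3.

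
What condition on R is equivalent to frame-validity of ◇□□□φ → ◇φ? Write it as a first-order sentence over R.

∀x ∀y (xRy → ∃w (yR³w ∧ xRw))

This is a Sahlqvist (Geach-type) schema ◇^1□^3φ → □^0◇^1φ.
Minimal-valuation argument: fix x; take any y with xR^1y and any z with xR^0z. Set V(φ) to the set of worlds R-reachable from y in exactly 3 steps. Then □^3φ holds at y, so the antecedent holds at x; validity forces ◇^1φ at z, giving a w with zR^1w and yR^3w.
First-order correspondent: ∀x ∀y (xRy → ∃w (yR³w ∧ xRw)).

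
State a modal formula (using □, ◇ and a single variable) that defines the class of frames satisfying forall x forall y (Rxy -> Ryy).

□(□ψ → ψ)

This is shift-reflexivity; the standard corresponding axiom is T□: □(□ψ → ψ).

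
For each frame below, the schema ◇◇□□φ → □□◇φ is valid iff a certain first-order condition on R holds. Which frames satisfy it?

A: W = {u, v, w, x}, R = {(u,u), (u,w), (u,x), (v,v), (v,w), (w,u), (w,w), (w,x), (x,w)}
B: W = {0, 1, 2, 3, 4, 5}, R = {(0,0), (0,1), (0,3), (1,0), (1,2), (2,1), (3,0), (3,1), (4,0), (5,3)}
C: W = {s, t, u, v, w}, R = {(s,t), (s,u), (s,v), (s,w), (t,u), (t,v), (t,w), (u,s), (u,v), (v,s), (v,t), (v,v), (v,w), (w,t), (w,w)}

A, C

The schema corresponds to a generalized confluence (Geach) condition: ∀x ∀y ∀z ((xR²y ∧ xR²z) → ∃w (yR²w ∧ zRw)).
A: satisfies the condition.
B: fails — 0R²2, 0R²2 but no w with 2R²w and 2Rw.
C: satisfies the condition.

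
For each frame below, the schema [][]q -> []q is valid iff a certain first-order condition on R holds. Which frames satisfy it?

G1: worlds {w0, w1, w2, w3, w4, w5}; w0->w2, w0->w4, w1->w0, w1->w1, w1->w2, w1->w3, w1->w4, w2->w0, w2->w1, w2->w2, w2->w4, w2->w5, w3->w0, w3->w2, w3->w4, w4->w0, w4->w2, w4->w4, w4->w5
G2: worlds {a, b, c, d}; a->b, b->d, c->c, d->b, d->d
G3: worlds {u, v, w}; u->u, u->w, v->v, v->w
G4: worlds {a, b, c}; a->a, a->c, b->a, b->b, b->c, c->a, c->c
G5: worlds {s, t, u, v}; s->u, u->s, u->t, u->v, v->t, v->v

Frame correspondent (Sahlqvist): forall x forall y (Rxy -> exists z (Rxz & Rzy)) — i.e. density.
G1: satisfies the condition.
G2: fails — Rab but no z with Raz and Rzb.
G3: satisfies the condition.
G4: satisfies the condition.
G5: fails — Rus but no z with Ruz and Rzs.

G1, G3, G4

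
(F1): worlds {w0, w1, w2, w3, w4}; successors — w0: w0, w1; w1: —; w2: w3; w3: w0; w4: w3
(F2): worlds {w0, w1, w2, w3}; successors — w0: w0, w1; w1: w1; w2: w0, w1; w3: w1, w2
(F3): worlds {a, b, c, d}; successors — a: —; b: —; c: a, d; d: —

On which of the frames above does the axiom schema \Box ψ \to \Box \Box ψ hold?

The schema corresponds to transitivity: \forall x \forall y \forall z (Rxy \wedge Ryz \to Rxz).
(F1): fails — Rw3w0 and Rw0w1 but not Rw3w1.
(F2): fails — Rw3w2 and Rw2w0 but not Rw3w0.
(F3): ✓.
Valid on: (F3).

(F3)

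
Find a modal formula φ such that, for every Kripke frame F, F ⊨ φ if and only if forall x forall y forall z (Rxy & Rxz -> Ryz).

◇s → □◇s

The condition is the Euclidean property. The 5 schema ◇s → □◇s defines it.
Suppose ◇s→□◇s is valid. Take Rxy, Rxz and set V(s)={y}. Then ◇s at x, so □◇s at x, so ◇s at z, so some w with Rzw has s; w=y, i.e. Rzy. By symmetry of the argument, Ryz.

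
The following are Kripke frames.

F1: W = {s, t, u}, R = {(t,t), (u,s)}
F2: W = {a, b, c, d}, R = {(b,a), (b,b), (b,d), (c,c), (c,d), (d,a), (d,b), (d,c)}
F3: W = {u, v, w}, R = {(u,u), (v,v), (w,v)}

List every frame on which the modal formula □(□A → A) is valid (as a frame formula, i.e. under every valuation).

Frame correspondent (Sahlqvist): ∀x ∀y (Rxy → Ryy) — i.e. shift-reflexivity.
F1: fails — Rus but not Rss.
F2: fails — Rcd but not Rdd.
F3: satisfies the condition.
Valid on: F3.

F3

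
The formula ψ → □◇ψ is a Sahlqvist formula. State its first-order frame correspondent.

Suppose ψ→□◇ψ is valid. Take Rxy and set V(ψ)={x}. Then ψ at x, so □◇ψ at x, so ◇ψ at y, so some z with Ryz has ψ; z=x, i.e. Ryx.
Conversely, on a frame with symmetry the schema holds at every world under every valuation.
So the correspondent is symmetry.

Symmetry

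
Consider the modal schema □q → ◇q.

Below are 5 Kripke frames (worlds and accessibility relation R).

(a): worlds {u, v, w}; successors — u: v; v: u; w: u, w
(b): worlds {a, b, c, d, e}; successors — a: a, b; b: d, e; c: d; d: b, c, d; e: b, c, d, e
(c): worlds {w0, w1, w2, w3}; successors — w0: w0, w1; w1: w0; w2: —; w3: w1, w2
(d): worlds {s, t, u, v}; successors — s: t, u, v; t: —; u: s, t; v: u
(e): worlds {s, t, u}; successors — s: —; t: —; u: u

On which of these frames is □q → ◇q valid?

Frame correspondent (Sahlqvist): ∀x ∃y Rxy — i.e. seriality.
(a): condition met.
(b): condition met.
(c): fails — world w2 has no successor.
(d): fails — world t has no successor.
(e): fails — world s has no successor.
Valid on: (a), (b).

(a), (b)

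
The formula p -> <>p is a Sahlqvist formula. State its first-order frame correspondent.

Reflexivity

This is frame-equivalent to □p → p (substitute ¬p for p and contrapose).
Suppose □p→p is valid. At any x set V(p)={w : Rxw}. Then □p holds at x, so p holds at x, i.e. Rxx.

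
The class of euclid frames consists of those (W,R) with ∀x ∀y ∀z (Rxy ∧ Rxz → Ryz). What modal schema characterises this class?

A defining formula is ◇p → □◇p (the 5 axiom).

◇p → □◇p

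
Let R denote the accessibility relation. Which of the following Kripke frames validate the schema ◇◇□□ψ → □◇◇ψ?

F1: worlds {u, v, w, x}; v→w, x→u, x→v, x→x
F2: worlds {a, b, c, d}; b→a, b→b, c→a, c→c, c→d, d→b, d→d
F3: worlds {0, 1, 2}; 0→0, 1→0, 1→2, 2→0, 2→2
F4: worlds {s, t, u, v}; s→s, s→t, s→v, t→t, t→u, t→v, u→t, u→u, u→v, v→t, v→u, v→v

The schema corresponds to a generalized confluence (Geach) condition: ∀x ∀y ∀z ((xR²y ∧ xRz) → ∃w (yR²w ∧ zR²w)).
F1: fails — xR²u, xRu but no t with uR²t and uR²t.
F2: fails — bR²a, bRa but no w with aR²w and aR²w.
F3: satisfies the condition.
F4: satisfies the condition.

F3, F4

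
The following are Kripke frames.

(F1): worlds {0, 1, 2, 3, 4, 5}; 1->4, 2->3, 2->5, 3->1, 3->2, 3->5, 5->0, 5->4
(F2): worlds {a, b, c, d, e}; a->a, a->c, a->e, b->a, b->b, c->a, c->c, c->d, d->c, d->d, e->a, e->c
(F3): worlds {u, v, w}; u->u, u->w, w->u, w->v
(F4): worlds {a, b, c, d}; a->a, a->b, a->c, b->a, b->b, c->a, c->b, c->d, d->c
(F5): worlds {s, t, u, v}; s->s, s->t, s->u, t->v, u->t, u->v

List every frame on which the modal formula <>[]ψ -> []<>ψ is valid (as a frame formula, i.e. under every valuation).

(F2)

This is the axiom for convergence; its first-order frame correspondent is forall x forall y forall z (Rxy & Rxz -> exists w (Ryw & Rzw)).
(F1): fails — R14 and R14 but 4 and 4 have no common successor.
(F2): condition met.
(F3): fails — Rwu and Rwv but u and v have no common successor.
(F4): fails — Rcd and Rcb but d and b have no common successor.
(F5): fails — Rss and Rst but s and t have no common successor.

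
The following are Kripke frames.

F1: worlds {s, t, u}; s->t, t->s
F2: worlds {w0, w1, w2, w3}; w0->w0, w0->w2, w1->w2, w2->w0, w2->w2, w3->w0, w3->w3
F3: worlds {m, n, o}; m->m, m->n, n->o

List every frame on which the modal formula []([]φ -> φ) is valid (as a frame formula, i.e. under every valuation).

Frame correspondent (Sahlqvist): forall x forall y (Rxy -> Ryy) — i.e. shift-reflexivity.
F1: fails — Rts but not Rss.
F2: satisfies the condition.
F3: fails — Rno but not Roo.

F2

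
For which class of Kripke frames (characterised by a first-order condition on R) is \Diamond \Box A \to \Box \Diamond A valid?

convergence: \forall x \forall y \forall z (Rxy \wedge Rxz \to \exists w (Ryw \wedge Rzw))

Suppose ◇□A→□◇A is valid. Take Rxy, Rxz and set V(A)={w : Ryw}. Then □A at y so ◇□A at x, so □◇A at x, so ◇A at z, giving w with Rzw and Ryw.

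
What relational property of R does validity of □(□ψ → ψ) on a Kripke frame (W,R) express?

Suppose □(□ψ→ψ) is valid. Take Rxy and set V(ψ)={w : Ryw}. Then at y, □ψ holds; since □(□ψ→ψ) at x, □ψ→ψ at y, so ψ at y, i.e. Ryy.

shift-reflexivity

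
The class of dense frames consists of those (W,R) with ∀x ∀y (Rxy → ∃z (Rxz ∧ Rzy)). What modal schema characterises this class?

□□q → □q

The condition is density. The C4 schema □□q → □q defines it.
Suppose □□q→□q is valid. Take Rxy and set V(q)={w : xR²w}. Then □□q at x, so □q at x, so q at y, i.e. ∃z(Rxz∧Rzy).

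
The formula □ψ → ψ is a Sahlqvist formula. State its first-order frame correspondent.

Suppose □ψ→ψ is valid. At any x set V(ψ)={w : Rxw}. Then □ψ holds at x, so ψ holds at x, i.e. Rxx.
Conversely, on a frame with reflexivity the schema holds at every world under every valuation.
Frame condition: ∀x Rxx.

reflexivity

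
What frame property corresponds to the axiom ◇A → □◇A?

Suppose ◇A→□◇A is valid. Take Rxy, Rxz and set V(A)={y}. Then ◇A at x, so □◇A at x, so ◇A at z, so some w with Rzw has A; w=y, i.e. Rzy. By symmetry of the argument, Ryz.
The converse is a direct semantic check.
So the correspondent is the Euclidean property.

the Euclidean property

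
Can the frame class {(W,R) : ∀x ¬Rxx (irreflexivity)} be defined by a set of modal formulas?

No

Modal frame validity is preserved under surjective bounded morphisms.
The 5-cycle (worlds 0,1,2,3,4 with 0→1→2→3→4→0) is irreflexive, and the map sending every world to a single reflexive point • is a surjective bounded morphism (forth: every edge maps to (•,•); back: every world has a successor). So any modal formula valid on the 5-cycle is also valid on the reflexive point, which is not irreflexive.
So no modal formula (or set of formulas) defines exactly the irreflexive frames.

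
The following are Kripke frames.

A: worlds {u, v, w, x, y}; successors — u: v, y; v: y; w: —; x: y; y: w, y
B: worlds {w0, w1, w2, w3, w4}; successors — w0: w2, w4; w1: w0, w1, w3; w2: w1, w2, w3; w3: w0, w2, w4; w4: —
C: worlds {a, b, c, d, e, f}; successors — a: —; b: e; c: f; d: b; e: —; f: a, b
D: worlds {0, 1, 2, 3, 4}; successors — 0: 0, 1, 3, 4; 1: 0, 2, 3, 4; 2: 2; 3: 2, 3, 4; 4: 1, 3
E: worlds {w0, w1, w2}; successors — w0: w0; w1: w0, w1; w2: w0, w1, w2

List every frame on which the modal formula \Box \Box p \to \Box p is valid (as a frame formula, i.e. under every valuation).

Frame correspondent (Sahlqvist): \forall x \forall y (Rxy \to \exists z (Rxz \wedge Rzy)) — i.e. density.
A: fails — Ruv but no z with Ruz and Rzv.
B: fails — Rw0w4 but no z with Rw0z and Rzw4.
C: fails — Rcf but no z with Rcz and Rzf.
D: fails — R41 but no z with R4z and Rz1.
E: ✓.

E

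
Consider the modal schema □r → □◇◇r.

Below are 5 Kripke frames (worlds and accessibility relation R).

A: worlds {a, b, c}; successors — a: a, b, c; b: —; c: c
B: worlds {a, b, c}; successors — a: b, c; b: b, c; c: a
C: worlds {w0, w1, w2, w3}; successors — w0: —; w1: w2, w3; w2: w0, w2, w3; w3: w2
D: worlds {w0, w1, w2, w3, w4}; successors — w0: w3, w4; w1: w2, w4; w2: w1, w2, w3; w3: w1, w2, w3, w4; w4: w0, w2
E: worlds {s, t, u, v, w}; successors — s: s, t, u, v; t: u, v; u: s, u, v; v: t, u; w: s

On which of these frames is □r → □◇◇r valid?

B, D, E

This is the axiom for a generalized confluence (Geach) condition; its first-order frame correspondent is ∀x ∀z (xRz → ∃w (xRw ∧ zR²w)).
A: fails — aRb but no w with aRw and bR²w.
B: satisfies the condition.
C: fails — w2Rw0 but no w with w2Rw and w0R²w.
D: satisfies the condition.
E: satisfies the condition.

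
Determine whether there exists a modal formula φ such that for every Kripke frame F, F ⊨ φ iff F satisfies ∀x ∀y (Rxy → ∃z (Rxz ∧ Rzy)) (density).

This is a Sahlqvist condition; the C4 axiom □□r → □r defines it.

Yes, by □□r → □r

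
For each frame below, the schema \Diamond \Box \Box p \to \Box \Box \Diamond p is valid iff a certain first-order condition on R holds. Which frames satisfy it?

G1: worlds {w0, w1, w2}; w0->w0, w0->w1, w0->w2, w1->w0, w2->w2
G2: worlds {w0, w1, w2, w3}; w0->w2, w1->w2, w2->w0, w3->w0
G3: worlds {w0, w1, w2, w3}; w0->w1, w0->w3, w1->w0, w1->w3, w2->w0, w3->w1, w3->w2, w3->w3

This is the axiom for a generalized confluence (Geach) condition; its first-order frame correspondent is \forall x \forall y \forall z ((xRy \wedge x R^2 z) \to \exists w (y R^2 w \wedge zRw)).
G1: fails — w0Rw2, w0R²w1 but no w with w2R²w and w1Rw.
G2: holds.
G3: fails — w0Rw1, w0R²w2 but no w with w1R²w and w2Rw.
Valid on: G2.

G2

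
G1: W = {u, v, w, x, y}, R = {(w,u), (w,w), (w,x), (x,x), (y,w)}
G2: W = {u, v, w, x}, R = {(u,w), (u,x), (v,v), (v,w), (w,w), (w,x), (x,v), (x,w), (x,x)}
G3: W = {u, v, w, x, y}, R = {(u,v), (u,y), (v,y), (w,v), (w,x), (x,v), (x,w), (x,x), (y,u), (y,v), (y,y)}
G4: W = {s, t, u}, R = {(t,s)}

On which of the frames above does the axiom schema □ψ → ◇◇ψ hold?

Frame correspondent (Sahlqvist): ∀x ∃w (xRw ∧ xR²w) — i.e. a generalized confluence (Geach) condition.
G1: fails — at u but no t with uRt and uR²t.
G2: condition met.
G3: condition met.
G4: fails — at s but no w with sRw and sR²w.
Valid on: G2, G3.

G2, G3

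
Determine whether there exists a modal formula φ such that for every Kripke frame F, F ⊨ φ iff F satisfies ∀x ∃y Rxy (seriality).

Yes: it is seriality, defined by the D schema □p → ◇p.
Suppose □p→◇p is valid. At any x set V(p)=W. Then □p at x, so ◇p at x, so x has a successor.

Yes — defined by □p → ◇p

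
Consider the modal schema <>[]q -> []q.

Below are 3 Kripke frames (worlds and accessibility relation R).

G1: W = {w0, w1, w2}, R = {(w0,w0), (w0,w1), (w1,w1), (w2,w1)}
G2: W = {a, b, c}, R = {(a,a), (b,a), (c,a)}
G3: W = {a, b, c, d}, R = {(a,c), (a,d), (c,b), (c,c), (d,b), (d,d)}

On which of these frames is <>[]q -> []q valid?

The schema corresponds to the Euclidean property: forall x forall y forall z (Rxy & Rxz -> Ryz).
G1: fails — Rw0w1 and Rw0w0 but not Rw1w0.
G2: holds.
G3: fails — Rac and Rad but not Rcd.
Valid on: G2.

G2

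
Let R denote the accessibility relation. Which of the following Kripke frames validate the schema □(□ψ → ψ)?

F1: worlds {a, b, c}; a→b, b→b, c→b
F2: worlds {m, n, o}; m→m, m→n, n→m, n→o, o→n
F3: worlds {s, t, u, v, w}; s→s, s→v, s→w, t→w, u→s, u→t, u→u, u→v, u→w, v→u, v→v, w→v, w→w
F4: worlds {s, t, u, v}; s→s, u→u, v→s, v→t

The schema corresponds to shift-reflexivity: ∀x ∀y (Rxy → Ryy).
F1: holds.
F2: fails — Ron but not Rnn.
F3: fails — Rut but not Rtt.
F4: fails — Rvt but not Rtt.

F1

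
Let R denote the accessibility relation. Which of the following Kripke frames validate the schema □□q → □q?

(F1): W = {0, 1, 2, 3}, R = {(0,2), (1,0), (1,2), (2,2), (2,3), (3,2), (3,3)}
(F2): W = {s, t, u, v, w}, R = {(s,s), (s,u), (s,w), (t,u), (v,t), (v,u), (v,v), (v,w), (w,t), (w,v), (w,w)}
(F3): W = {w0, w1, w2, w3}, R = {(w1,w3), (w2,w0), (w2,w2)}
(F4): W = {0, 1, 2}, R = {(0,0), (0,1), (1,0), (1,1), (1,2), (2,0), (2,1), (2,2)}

The schema corresponds to density: ∀x ∀y (Rxy → ∃z (Rxz ∧ Rzy)).
(F1): fails — R10 but no z with R1z and Rz0.
(F2): fails — Rtu but no z with Rtz and Rzu.
(F3): fails — Rw1w3 but no z with Rw1z and Rzw3.
(F4): satisfies the condition.

(F4)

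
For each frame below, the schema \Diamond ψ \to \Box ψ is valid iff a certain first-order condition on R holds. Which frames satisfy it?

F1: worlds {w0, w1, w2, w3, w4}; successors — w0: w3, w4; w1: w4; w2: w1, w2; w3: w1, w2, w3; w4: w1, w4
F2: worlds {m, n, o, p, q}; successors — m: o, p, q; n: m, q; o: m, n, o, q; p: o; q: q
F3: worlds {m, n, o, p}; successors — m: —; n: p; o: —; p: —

This is the axiom for partial functionality; its first-order frame correspondent is \forall x \forall y \forall z (Rxy \wedge Rxz \to y = z).
F1: fails — w0 sees both w3 and w4.
F2: fails — m sees both o and p.
F3: condition met.

F3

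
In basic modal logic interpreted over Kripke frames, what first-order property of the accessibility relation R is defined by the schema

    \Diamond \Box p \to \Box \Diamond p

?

convergence

This schema is the .2 axiom.
Its frame correspondent is convergence — \forall x \forall y \forall z (Rxy \wedge Rxz \to \exists w (Ryw \wedge Rzw)).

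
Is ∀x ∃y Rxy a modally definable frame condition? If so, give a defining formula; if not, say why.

Yes — defined by □p → ◇p

The condition is seriality. A defining modal formula is □p → ◇p.
Suppose □p→◇p is valid. At any x set V(p)=W. Then □p at x, so ◇p at x, so x has a successor.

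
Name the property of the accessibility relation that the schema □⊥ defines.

□⊥ is valid iff no world has any successor (otherwise □⊥ fails at any world with one).
Conversely, on a frame with emptiness of R the schema holds at every world under every valuation.
Frame condition: ∀x ∀y ¬Rxy.

emptiness of R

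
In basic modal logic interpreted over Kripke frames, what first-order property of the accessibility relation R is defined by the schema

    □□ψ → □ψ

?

Density

Suppose □□ψ→□ψ is valid. Take Rxy and set V(ψ)={w : xR²w}. Then □□ψ at x, so □ψ at x, so ψ at y, i.e. ∃z(Rxz∧Rzy).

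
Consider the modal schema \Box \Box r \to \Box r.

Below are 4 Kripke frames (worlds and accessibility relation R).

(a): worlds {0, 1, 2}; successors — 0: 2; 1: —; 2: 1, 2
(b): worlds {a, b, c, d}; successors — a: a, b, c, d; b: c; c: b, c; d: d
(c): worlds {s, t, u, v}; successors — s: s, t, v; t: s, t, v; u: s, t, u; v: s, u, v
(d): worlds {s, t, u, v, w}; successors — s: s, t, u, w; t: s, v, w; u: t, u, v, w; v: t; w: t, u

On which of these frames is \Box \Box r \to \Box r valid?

(a), (b), (c)

Frame correspondent (Sahlqvist): \forall x \forall y (Rxy \to \exists z (Rxz \wedge Rzy)) — i.e. density.
(a): condition met.
(b): condition met.
(c): condition met.
(d): fails — Rtv but no z with Rtz and Rzv.
Valid on: (a), (b), (c).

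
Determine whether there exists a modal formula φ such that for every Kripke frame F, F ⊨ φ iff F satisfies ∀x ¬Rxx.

If a class were modally definable it would be closed under surjective bounded morphisms (Goldblatt–Thomason).
The 2-cycle (worlds s,t with s→t→s) is irreflexive, and the map sending every world to a single reflexive point • is a surjective bounded morphism (forth: every edge maps to (•,•); back: every world has a successor). So any modal formula valid on the 2-cycle is also valid on the reflexive point, which is not irreflexive.
Hence irreflexivity is not modally definable.

Not modally definable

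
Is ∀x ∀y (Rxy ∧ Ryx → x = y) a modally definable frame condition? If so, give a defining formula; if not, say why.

Any modally definable frame class is closed under surjective bounded morphisms.
The 4-cycle (worlds 0,1,2,3 with 0→1→2→3→0) is antisymmetric. Sending even-indexed worlds to s and odd-indexed worlds to t is a surjective bounded morphism onto the two-world frame with s↔t, which is not antisymmetric.
Hence antisymmetry is not modally definable.

Not modally definable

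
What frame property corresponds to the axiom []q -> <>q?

seriality: forall x exists y Rxy

Suppose □q→◇q is valid. At any x set V(q)=W. Then □q at x, so ◇q at x, so x has a successor.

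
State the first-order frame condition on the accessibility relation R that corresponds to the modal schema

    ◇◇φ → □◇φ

∀x ∀y ∀z ((xR²y ∧ xRz) → ∃w (y = w ∧ zRw))

This is a Sahlqvist (Geach-type) schema ◇^2□^0φ → □^1◇^1φ.
Minimal-valuation argument: fix x; take any y with xR^2y and any z with xR^1z. Set V(φ) to the set of worlds R-reachable from y in exactly 0 steps. Then □^0φ holds at y, so the antecedent holds at x; validity forces ◇^1φ at z, giving a w with zR^1w and yR^0w.
First-order correspondent: ∀x ∀y ∀z ((xR²y ∧ xRz) → ∃w (y = w ∧ zRw)).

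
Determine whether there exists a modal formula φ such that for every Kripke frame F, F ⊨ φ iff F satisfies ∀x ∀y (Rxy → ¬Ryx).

No — not modally definable

Modal frame validity is preserved under surjective bounded morphisms.
The 3-cycle (worlds s,t,u with s→t→u→s) is asymmetric. Mapping every world to a single reflexive point • is a surjective bounded morphism, and the reflexive point is not asymmetric (R•• but asymmetry requires ¬R••).
So the class is not modally definable.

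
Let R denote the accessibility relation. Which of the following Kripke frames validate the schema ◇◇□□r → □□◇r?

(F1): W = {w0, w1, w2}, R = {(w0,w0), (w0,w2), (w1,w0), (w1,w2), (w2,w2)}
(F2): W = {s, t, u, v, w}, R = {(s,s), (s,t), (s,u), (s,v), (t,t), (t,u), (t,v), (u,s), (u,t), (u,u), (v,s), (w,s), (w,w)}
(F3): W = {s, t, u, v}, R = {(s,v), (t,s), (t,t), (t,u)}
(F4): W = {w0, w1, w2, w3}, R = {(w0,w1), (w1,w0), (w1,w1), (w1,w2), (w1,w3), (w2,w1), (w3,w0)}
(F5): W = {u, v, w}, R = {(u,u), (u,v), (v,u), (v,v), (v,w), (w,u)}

(F1), (F2), (F5)

Frame correspondent (Sahlqvist): ∀x ∀y ∀z ((xR²y ∧ xR²z) → ∃w (yR²w ∧ zRw)) — i.e. a generalized confluence (Geach) condition.
(F1): condition met.
(F2): condition met.
(F3): fails — tR²s, tR²s but no w with sR²w and sRw.
(F4): fails — w0R²w3, w0R²w3 but no w with w3R²w and w3Rw.
(F5): condition met.
Valid on: (F1), (F2), (F5).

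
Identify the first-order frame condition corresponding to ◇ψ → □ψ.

This schema is the CD axiom.
It corresponds to partial functionality: ∀x ∀y ∀z (Rxy ∧ Rxz → y = z).

partial functionality: ∀x ∀y ∀z (Rxy ∧ Rxz → y = z)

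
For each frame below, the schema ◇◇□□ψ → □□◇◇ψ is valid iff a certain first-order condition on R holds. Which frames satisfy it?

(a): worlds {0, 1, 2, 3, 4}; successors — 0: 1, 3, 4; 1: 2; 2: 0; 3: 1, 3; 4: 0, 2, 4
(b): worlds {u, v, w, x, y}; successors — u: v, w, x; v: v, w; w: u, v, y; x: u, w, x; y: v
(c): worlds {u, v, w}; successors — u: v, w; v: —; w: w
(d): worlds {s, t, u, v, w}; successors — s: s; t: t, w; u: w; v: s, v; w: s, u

This is the axiom for a generalized confluence (Geach) condition; its first-order frame correspondent is ∀x ∀y ∀z ((xR²y ∧ xR²z) → ∃w (yR²w ∧ zR²w)).
(a): fails — 0R²1, 0R²2 but no w with 1R²w and 2R²w.
(b): holds.
(c): holds.
(d): holds.
Valid on: (b), (c), (d).

(b), (c), (d)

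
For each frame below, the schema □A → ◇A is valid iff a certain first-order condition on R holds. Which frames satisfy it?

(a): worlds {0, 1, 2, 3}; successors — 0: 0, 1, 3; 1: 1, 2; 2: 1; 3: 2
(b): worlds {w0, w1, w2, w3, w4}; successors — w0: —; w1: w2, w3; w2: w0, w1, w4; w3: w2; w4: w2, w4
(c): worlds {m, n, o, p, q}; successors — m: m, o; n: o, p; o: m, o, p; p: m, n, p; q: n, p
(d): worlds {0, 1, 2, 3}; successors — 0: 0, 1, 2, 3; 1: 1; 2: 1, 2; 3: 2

This is the axiom for seriality; its first-order frame correspondent is ∀x ∃y Rxy.
(a): condition met.
(b): fails — world w0 has no successor.
(c): condition met.
(d): condition met.
Valid on: (a), (c), (d).

(a), (c), (d)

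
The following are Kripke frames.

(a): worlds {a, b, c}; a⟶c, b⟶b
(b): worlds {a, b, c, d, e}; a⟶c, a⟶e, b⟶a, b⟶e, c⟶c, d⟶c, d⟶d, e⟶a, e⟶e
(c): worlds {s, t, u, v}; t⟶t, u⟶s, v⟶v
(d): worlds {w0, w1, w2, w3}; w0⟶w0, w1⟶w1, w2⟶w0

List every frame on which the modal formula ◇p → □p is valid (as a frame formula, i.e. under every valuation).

(a), (c), (d)

Frame correspondent (Sahlqvist): ∀x ∀y ∀z (Rxy ∧ Rxz → y = z) — i.e. partial functionality.
(a): condition met.
(b): fails — a sees both c and e.
(c): condition met.
(d): condition met.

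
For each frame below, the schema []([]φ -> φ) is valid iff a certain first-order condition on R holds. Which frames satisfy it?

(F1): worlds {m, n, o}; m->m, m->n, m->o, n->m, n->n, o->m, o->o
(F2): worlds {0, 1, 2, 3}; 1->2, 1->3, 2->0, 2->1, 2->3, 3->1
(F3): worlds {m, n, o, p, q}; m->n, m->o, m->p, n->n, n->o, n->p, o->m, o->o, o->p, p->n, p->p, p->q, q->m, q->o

(F1)

The schema corresponds to shift-reflexivity: forall x forall y (Rxy -> Ryy).
(F1): holds.
(F2): fails — R31 but not R11.
(F3): fails — Rom but not Rmm.
Valid on: (F1).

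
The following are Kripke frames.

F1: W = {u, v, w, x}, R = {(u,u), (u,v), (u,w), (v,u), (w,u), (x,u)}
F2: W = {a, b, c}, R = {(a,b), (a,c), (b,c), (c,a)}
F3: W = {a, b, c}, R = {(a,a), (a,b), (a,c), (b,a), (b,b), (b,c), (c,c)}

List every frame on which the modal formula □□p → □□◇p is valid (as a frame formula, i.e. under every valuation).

Frame correspondent (Sahlqvist): ∀x ∀z (xR²z → ∃w (xR²w ∧ zRw)) — i.e. a generalized confluence (Geach) condition.
F1: ✓.
F2: fails — bR²a but no w with bR²w and aRw.
F3: ✓.

F1, F3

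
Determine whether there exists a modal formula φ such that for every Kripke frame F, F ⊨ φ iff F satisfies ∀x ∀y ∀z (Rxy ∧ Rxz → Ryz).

Definable; ◇r → □◇r defines it

This is a Sahlqvist condition; the 5 axiom ◇r → □◇r defines it.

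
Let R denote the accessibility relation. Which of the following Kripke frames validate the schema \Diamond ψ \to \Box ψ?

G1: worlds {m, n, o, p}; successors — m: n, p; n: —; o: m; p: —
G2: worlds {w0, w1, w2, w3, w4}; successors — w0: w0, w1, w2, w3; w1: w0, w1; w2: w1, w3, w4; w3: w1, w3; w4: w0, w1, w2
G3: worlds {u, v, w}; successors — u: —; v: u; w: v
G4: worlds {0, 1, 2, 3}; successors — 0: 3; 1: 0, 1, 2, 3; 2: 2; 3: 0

The schema corresponds to partial functionality: \forall x \forall y \forall z (Rxy \wedge Rxz \to y = z).
G1: fails — m sees both n and p.
G2: fails — w0 sees both w0 and w1.
G3: ✓.
G4: fails — 1 sees both 0 and 1.

G3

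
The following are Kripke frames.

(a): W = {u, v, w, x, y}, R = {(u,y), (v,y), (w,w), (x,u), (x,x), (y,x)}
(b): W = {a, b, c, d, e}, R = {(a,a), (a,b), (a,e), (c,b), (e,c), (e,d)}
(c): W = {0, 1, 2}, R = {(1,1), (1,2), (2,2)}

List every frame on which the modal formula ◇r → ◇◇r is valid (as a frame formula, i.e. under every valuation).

Frame correspondent (Sahlqvist): ∀x ∀y (xRy → ∃w (y = w ∧ xR²w)) — i.e. a generalized confluence (Geach) condition.
(a): fails — uRy but no t with y=t and uR²t.
(b): fails — cRb but no w with b=w and cR²w.
(c): satisfies the condition.
Valid on: (c).

(c)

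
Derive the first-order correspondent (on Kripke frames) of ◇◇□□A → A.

∀x ∀y (xR²y → ∃w (yR²w ∧ x = w))

This is a Sahlqvist (Geach-type) schema ◇^2□^2A → □^0◇^0A.
Minimal-valuation argument: fix x; take any y with xR^2y and any z with xR^0z. Set V(A) to the set of worlds R-reachable from y in exactly 2 steps. Then □^2A holds at y, so the antecedent holds at x; validity forces ◇^0A at z, giving a w with zR^0w and yR^2w.
First-order correspondent: ∀x ∀y (xR²y → ∃w (yR²w ∧ x = w)).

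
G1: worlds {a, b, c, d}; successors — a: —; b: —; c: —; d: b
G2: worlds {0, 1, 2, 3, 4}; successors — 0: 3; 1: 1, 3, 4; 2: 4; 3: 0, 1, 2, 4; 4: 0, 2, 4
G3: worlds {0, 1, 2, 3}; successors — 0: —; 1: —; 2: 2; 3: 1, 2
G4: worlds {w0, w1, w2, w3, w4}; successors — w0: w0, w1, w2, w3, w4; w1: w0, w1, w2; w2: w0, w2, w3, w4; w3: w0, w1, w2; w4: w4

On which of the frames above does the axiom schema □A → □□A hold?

The schema corresponds to transitivity: ∀x ∀y ∀z (Rxy ∧ Ryz → Rxz).
G1: ✓.
G2: fails — R31 and R13 but not R33.
G3: ✓.
G4: fails — Rw1w0 and Rw0w4 but not Rw1w4.
Valid on: G1, G3.

G1, G3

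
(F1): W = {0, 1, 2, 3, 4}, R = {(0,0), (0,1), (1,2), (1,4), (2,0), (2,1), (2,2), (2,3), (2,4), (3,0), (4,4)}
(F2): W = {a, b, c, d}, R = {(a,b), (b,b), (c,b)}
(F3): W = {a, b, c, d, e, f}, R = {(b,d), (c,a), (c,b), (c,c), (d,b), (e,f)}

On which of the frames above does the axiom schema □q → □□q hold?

The schema corresponds to transitivity: ∀x ∀y ∀z (Rxy ∧ Ryz → Rxz).
(F1): fails — R12 and R23 but not R13.
(F2): condition met.
(F3): fails — Rcb and Rbd but not Rcd.

(F2)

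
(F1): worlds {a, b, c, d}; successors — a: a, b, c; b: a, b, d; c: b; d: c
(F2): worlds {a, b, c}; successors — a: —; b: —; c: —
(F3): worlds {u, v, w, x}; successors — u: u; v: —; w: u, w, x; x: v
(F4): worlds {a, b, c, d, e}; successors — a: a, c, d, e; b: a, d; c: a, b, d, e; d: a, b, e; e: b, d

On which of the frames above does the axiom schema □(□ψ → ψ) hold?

(F2)

This is the axiom for shift-reflexivity; its first-order frame correspondent is ∀x ∀y (Rxy → Ryy).
(F1): fails — Rdc but not Rcc.
(F2): condition met.
(F3): fails — Rwx but not Rxx.
(F4): fails — Rde but not Ree.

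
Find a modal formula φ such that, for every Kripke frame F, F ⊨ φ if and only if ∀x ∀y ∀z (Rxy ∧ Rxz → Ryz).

A defining formula is ◇p → □◇p (the 5 axiom).

◇p → □◇p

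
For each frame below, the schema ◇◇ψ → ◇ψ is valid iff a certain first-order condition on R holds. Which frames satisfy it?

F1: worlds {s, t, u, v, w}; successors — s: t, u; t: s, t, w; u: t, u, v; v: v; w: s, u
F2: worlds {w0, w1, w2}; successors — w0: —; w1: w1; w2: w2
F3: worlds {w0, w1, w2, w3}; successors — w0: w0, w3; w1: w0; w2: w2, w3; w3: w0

Frame correspondent (Sahlqvist): ∀x ∀y ∀z (Rxy ∧ Ryz → Rxz) — i.e. transitivity.
F1: fails — Rwu and Ruv but not Rwv.
F2: ✓.
F3: fails — Rw1w0 and Rw0w3 but not Rw1w3.

F2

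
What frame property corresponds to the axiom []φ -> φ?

Suppose □φ→φ is valid. At any x set V(φ)={w : Rxw}. Then □φ holds at x, so φ holds at x, i.e. Rxx.

Reflexivity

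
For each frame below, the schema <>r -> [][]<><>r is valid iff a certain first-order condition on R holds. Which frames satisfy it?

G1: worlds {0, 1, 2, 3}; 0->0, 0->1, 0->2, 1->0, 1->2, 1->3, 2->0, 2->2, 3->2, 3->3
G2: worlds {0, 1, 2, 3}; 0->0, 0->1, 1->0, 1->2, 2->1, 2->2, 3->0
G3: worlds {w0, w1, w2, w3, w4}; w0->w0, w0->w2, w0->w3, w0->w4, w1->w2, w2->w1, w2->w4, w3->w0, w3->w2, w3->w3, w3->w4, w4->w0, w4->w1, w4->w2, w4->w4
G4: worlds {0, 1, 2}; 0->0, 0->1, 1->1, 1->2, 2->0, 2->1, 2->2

Frame correspondent (Sahlqvist): forall x forall y forall z ((xRy & x R^2 z) -> exists w (y = w & z R^2 w)) — i.e. a generalized confluence (Geach) condition.
G1: fails — 0R1, 0R²3 but no w with 1=w and 3R²w.
G2: holds.
G3: fails — w0Rw0, w0R²w1 but no w with w0=w and w1R²w.
G4: holds.
Valid on: G2, G4.

G2, G4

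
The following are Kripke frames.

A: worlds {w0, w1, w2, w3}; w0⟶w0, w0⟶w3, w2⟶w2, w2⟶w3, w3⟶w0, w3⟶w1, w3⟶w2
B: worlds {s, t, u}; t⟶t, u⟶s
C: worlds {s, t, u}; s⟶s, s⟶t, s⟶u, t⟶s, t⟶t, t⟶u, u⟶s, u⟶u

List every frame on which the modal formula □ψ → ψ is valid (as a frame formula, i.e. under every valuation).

The schema corresponds to reflexivity: ∀x Rxx.
A: fails — world w1 does not see itself.
B: fails — world s does not see itself.
C: ✓.
Valid on: C.

C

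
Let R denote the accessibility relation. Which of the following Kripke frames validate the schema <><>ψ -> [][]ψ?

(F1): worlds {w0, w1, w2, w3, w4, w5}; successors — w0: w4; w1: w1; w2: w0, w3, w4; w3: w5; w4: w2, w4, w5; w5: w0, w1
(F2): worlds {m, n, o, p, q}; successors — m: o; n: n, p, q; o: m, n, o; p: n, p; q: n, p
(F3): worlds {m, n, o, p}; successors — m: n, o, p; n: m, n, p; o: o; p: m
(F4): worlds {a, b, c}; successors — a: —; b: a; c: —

Frame correspondent (Sahlqvist): forall x forall y forall z ((x R^2 y & x R^2 z) -> exists w (y = w & z = w)) — i.e. a generalized confluence (Geach) condition.
(F1): fails — w0R²w2, w0R²w4 but w2 ≠ w4.
(F2): fails — mR²m, mR²n but m ≠ n.
(F3): fails — mR²m, mR²n but m ≠ n.
(F4): ✓.
Valid on: (F4).

(F4)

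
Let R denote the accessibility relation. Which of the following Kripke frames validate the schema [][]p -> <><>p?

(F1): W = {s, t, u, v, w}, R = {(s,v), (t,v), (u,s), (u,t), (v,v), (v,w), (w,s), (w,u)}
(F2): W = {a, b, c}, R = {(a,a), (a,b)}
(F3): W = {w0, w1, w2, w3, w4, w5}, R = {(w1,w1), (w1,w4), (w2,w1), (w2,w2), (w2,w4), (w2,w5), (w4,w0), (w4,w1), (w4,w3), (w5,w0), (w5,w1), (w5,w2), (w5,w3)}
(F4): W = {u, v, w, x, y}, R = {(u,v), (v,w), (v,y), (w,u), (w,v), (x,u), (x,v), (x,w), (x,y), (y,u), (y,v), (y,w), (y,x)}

(F1), (F4)

The schema corresponds to a generalized confluence (Geach) condition: forall x exists w (x R^2 w & x R^2 w).
(F1): satisfies the condition.
(F2): fails — at b but no w with bR²w and bR²w.
(F3): fails — at w0 but no w with w0R²w and w0R²w.
(F4): satisfies the condition.
Valid on: (F1), (F4).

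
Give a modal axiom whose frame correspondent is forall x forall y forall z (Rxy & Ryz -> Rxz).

A defining formula is □s → □□s (the 4 axiom).

□s → □□s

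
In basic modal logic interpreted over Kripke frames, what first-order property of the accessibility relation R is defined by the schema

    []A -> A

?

Reflexivity

Suppose □A→A is valid. At any x set V(A)={w : Rxw}. Then □A holds at x, so A holds at x, i.e. Rxx.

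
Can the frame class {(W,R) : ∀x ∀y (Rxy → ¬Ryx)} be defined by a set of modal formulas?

No

Modal frame validity is preserved under surjective bounded morphisms.
The 5-cycle (worlds s,t,u,v,w with s→t→u→v→w→s) is asymmetric. Mapping every world to a single reflexive point • is a surjective bounded morphism, and the reflexive point is not asymmetric (R•• but asymmetry requires ¬R••).
So no modal formula (or set of formulas) defines exactly the asymmetric frames.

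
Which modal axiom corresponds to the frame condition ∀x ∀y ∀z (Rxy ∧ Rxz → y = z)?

This is partial functionality; the standard corresponding axiom is CD: ◇r → □r.
Suppose ◇r→□r is valid. Take Rxy, Rxz and set V(r)={y}. Then ◇r at x, so □r at x, so r at z, i.e. z=y.

◇r → □r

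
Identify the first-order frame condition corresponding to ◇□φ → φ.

symmetry: ∀x ∀y (Rxy → Ryx)

This is a form of the B axiom.
It corresponds to symmetry: ∀x ∀y (Rxy → Ryx).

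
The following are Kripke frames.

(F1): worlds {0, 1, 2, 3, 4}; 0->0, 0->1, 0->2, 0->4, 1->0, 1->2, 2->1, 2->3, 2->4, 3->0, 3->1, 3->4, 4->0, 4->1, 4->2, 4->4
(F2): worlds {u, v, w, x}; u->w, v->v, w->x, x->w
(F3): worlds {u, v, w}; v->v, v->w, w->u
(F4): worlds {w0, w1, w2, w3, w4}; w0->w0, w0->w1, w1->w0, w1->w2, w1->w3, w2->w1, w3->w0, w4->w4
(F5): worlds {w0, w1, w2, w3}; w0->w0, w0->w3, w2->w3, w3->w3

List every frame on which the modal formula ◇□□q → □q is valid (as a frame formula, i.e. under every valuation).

(F2)

The schema corresponds to a generalized confluence (Geach) condition: ∀x ∀y ∀z ((xRy ∧ xRz) → ∃w (yR²w ∧ z = w)).
(F1): fails — 2R3, 2R3 but no w with 3R²w and 3=w.
(F2): ✓.
(F3): fails — vRw, vRv but no t with wR²t and v=t.
(F4): fails — w1Rw3, w1Rw2 but no w with w3R²w and w2=w.
(F5): fails — w0Rw3, w0Rw0 but no w with w3R²w and w0=w.
Valid on: (F2).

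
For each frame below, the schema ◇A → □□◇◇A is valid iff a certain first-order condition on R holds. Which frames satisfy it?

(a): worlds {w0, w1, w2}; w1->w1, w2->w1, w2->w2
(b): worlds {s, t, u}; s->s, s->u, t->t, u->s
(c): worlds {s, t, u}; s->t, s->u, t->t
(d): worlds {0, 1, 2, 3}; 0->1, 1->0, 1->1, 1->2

This is the axiom for a generalized confluence (Geach) condition; its first-order frame correspondent is ∀x ∀y ∀z ((xRy ∧ xR²z) → ∃w (y = w ∧ zR²w)).
(a): fails — w2Rw2, w2R²w1 but no w with w2=w and w1R²w.
(b): satisfies the condition.
(c): fails — sRu, sR²t but no w with u=w and tR²w.
(d): fails — 0R1, 0R²2 but no w with 1=w and 2R²w.
Valid on: (b).

(b)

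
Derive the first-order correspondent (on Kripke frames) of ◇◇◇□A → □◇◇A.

∀x ∀y ∀z ((xR³y ∧ xRz) → ∃w (yRw ∧ zR²w))

This is a Sahlqvist (Geach-type) schema ◇^3□^1A → □^1◇^2A.
First-order correspondent: ∀x ∀y ∀z ((xR³y ∧ xRz) → ∃w (yRw ∧ zR²w)).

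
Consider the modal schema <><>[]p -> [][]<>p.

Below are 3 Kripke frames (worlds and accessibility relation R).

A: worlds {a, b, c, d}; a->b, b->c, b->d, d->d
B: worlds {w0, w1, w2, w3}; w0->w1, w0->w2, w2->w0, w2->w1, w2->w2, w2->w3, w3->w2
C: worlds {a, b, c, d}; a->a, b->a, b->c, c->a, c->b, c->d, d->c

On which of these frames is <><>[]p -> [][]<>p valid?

none

Frame correspondent (Sahlqvist): forall x forall y forall z ((x R^2 y & x R^2 z) -> exists w (yRw & zRw)) — i.e. a generalized confluence (Geach) condition.
A: fails — aR²c, aR²c but no w with cRw and cRw.
B: fails — w0R²w0, w0R²w1 but no w with w0Rw and w1Rw.
C: fails — bR²a, bR²d but no w with aRw and dRw.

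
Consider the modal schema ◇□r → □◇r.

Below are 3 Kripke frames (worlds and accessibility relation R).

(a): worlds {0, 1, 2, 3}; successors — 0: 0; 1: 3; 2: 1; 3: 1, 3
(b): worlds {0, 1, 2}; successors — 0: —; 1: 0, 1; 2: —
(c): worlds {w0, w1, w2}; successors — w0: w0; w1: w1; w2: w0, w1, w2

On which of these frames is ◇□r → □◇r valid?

This is the axiom for convergence; its first-order frame correspondent is ∀x ∀y ∀z (Rxy ∧ Rxz → ∃w (Ryw ∧ Rzw)).
(a): ✓.
(b): fails — R10 and R10 but 0 and 0 have no common successor.
(c): fails — Rw2w1 and Rw2w0 but w1 and w0 have no common successor.
Valid on: (a).

(a)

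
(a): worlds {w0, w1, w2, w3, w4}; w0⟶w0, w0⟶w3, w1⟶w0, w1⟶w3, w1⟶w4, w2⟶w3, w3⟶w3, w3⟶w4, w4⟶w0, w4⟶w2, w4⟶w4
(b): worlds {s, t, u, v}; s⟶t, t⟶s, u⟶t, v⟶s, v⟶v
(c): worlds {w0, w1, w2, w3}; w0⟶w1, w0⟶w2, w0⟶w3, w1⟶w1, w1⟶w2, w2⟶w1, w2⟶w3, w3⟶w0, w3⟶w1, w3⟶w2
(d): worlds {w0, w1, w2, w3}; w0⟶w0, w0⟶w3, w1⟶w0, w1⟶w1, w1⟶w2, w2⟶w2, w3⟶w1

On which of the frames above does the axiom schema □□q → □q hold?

This is the axiom for density; its first-order frame correspondent is ∀x ∀y (Rxy → ∃z (Rxz ∧ Rzy)).
(a): condition met.
(b): fails — Rut but no z with Ruz and Rzt.
(c): fails — Rw3w0 but no z with Rw3z and Rzw0.
(d): condition met.

(a), (d)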